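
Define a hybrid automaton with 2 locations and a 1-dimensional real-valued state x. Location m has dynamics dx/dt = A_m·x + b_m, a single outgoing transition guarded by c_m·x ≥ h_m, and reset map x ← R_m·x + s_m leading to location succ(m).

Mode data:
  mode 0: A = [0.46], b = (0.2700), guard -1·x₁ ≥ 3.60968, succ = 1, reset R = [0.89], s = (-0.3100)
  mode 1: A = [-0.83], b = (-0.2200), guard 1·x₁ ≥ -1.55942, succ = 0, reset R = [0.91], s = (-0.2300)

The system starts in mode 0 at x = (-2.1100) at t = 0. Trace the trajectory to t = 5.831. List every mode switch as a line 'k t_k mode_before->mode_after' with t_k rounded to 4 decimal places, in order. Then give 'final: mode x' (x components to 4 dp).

Mode 0: guard c·x = 3.6097 hit at Δt = 1.4901 (t = 1.4901), x⁻ = (-3.6097) → reset → x⁺ = (-3.5226), jump to mode 1
Mode 1: guard c·x = -1.5594 hit at Δt = 1.1120 (t = 2.6021), x⁻ = (-1.5594) → reset → x⁺ = (-1.6491), jump to mode 0
Mode 0: guard c·x = 3.6097 hit at Δt = 2.2737 (t = 4.8758), x⁻ = (-3.6097) → reset → x⁺ = (-3.5226), jump to mode 1
Mode 1: flow for 0.9552 to horizon, guard not reached → x = (-1.7393)

1 1.4901 0->1
2 2.6021 1->0
3 4.8758 0->1
final: 1 -1.7393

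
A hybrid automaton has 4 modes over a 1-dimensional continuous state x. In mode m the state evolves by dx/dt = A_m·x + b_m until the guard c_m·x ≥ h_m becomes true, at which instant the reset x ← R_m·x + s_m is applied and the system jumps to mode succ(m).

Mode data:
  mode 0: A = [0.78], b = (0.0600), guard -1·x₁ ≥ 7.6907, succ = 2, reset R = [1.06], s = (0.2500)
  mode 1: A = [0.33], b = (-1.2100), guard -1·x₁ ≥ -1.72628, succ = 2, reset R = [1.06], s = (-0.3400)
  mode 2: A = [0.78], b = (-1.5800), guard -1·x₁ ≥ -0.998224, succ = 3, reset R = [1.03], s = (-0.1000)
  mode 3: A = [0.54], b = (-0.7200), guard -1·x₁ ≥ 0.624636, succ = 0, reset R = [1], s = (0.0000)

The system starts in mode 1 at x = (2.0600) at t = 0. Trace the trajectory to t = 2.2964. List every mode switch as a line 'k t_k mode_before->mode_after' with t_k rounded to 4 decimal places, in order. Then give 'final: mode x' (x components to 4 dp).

Mode 1: guard c·x = -1.7263 hit at Δt = 0.5719 (t = 0.5719), x⁻ = (1.7263) → reset → x⁺ = (1.4899), jump to mode 2
Mode 2: guard c·x = -0.9982 hit at Δt = 0.8347 (t = 1.4066), x⁻ = (0.9982) → reset → x⁺ = (0.9282), jump to mode 3
Mode 3: flow for 0.8898 to horizon, guard not reached → x = (0.6782)

1 0.5719 1->2
2 1.4066 2->3
final: 3 0.6782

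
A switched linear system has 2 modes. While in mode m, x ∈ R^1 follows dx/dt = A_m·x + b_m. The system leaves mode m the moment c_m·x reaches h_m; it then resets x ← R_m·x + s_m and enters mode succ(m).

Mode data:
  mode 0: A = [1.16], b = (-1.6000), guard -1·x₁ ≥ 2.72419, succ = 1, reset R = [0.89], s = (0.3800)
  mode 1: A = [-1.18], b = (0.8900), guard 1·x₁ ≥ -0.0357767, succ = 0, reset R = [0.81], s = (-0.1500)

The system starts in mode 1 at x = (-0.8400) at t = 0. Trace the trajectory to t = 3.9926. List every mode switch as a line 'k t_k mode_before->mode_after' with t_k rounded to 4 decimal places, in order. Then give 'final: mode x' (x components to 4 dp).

1 0.5950 1->0
2 1.4297 0->1
3 2.5016 1->0
4 3.3363 0->1
final: 1 -0.5359

Mode 1: guard c·x = -0.0358 hit at Δt = 0.5950 (t = 0.5950), x⁻ = (-0.0358) → reset → x⁺ = (-0.1790), jump to mode 0
Mode 0: guard c·x = 2.7242 hit at Δt = 0.8347 (t = 1.4297), x⁻ = (-2.7242) → reset → x⁺ = (-2.0445), jump to mode 1
Mode 1: guard c·x = -0.0358 hit at Δt = 1.0719 (t = 2.5016), x⁻ = (-0.0358) → reset → x⁺ = (-0.1790), jump to mode 0
Mode 0: guard c·x = 2.7242 hit at Δt = 0.8347 (t = 3.3363), x⁻ = (-2.7242) → reset → x⁺ = (-2.0445), jump to mode 1
Mode 1: flow for 0.6563 to horizon, guard not reached → x = (-0.5359)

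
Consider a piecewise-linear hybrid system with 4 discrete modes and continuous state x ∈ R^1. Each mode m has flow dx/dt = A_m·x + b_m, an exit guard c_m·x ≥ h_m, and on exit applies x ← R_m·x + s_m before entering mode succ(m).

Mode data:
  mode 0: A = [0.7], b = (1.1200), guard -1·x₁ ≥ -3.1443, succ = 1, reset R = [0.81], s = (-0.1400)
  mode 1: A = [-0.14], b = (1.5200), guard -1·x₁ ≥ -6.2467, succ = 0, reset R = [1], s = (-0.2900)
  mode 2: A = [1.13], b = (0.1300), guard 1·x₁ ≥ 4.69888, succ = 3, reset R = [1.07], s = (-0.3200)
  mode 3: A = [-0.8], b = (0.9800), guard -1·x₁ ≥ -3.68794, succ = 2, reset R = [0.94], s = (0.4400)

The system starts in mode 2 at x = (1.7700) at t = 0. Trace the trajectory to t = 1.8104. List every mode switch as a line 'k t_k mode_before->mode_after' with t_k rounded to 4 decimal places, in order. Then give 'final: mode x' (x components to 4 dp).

1 0.8297 2->3
2 1.2628 3->2
3 1.4219 2->3
final: 3 3.7775

Mode 2: guard c·x = 4.6989 hit at Δt = 0.8297 (t = 0.8297), x⁻ = (4.6989) → reset → x⁺ = (4.7078), jump to mode 3
Mode 3: guard c·x = -3.6879 hit at Δt = 0.4331 (t = 1.2628), x⁻ = (3.6879) → reset → x⁺ = (3.9067), jump to mode 2
Mode 2: guard c·x = 4.6989 hit at Δt = 0.1591 (t = 1.4219), x⁻ = (4.6989) → reset → x⁺ = (4.7078), jump to mode 3
Mode 3: flow for 0.3885 to horizon, guard not reached → x = (3.7775)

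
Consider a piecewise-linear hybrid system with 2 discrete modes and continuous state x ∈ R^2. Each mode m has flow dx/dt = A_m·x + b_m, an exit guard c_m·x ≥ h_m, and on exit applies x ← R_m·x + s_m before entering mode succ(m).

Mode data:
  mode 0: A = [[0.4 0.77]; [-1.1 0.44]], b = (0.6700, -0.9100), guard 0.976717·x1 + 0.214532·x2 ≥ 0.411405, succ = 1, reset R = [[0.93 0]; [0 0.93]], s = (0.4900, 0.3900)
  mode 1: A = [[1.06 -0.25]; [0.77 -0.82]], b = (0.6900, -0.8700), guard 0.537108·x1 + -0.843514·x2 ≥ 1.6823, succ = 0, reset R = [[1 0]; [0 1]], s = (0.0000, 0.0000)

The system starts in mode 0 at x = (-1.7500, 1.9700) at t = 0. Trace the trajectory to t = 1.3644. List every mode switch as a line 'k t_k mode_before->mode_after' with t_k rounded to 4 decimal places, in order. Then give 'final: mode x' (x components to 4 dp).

Mode 0: guard c·x = 0.4114 hit at Δt = 0.6989 (t = 0.6989), x⁻ = (-0.2221, 2.9288) → reset → x⁺ = (0.2834, 3.1138), jump to mode 1
Mode 1: flow for 0.6655 to horizon, guard not reached → x = (0.6779, 1.5373)

1 0.6989 0->1
final: 1 0.6779 1.5373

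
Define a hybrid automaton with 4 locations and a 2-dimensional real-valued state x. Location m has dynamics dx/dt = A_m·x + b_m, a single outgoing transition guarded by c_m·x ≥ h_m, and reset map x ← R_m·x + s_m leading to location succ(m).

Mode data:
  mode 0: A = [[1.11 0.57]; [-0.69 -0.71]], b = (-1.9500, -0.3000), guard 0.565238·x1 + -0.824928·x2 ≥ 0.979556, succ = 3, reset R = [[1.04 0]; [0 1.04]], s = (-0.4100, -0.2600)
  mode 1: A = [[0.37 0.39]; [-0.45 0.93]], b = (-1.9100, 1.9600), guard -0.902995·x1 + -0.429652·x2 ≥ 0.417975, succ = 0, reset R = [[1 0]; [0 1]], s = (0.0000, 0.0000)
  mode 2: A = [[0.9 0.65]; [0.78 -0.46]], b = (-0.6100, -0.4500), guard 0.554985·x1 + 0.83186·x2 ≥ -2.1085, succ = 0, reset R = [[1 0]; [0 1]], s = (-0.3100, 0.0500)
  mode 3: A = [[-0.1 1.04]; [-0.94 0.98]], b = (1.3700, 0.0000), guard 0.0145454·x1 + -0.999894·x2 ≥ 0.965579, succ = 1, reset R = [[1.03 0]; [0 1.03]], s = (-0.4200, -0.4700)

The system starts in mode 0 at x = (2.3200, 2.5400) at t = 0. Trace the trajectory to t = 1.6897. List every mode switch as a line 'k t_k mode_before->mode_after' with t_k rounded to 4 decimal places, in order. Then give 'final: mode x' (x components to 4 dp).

1 0.4324 0->3
2 0.9912 3->1
final: 1 2.1790 -2.0212

Mode 0: guard c·x = 0.9796 hit at Δt = 0.4324 (t = 0.4324), x⁻ = (3.2468, 1.0373) → reset → x⁺ = (2.9667, 0.8188), jump to mode 3
Mode 3: guard c·x = 0.9656 hit at Δt = 0.5588 (t = 0.9912), x⁻ = (3.5787, -0.9136) → reset → x⁺ = (3.2661, -1.4110), jump to mode 1
Mode 1: flow for 0.6985 to horizon, guard not reached → x = (2.1790, -2.0212)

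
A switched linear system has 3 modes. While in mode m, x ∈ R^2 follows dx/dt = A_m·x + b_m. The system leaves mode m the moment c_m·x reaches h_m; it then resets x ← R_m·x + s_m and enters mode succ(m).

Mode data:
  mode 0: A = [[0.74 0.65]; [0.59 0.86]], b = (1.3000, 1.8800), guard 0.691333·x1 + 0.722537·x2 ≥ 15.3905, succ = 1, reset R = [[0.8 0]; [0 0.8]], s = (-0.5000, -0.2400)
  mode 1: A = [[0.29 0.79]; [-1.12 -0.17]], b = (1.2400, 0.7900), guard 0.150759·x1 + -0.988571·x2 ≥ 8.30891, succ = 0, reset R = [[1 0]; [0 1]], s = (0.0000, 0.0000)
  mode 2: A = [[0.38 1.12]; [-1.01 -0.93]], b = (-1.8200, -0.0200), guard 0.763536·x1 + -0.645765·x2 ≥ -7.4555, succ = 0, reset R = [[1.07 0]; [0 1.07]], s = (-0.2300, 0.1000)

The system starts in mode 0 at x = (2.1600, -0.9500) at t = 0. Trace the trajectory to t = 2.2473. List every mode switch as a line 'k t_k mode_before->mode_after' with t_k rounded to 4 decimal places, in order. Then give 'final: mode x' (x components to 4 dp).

1 1.4029 0->1
final: 1 14.7424 -4.0804

Mode 0: guard c·x = 15.3905 hit at Δt = 1.4029 (t = 1.4029), x⁻ = (12.2650, 9.5653) → reset → x⁺ = (9.3120, 7.4123), jump to mode 1
Mode 1: flow for 0.8444 to horizon, guard not reached → x = (14.7424, -4.0804)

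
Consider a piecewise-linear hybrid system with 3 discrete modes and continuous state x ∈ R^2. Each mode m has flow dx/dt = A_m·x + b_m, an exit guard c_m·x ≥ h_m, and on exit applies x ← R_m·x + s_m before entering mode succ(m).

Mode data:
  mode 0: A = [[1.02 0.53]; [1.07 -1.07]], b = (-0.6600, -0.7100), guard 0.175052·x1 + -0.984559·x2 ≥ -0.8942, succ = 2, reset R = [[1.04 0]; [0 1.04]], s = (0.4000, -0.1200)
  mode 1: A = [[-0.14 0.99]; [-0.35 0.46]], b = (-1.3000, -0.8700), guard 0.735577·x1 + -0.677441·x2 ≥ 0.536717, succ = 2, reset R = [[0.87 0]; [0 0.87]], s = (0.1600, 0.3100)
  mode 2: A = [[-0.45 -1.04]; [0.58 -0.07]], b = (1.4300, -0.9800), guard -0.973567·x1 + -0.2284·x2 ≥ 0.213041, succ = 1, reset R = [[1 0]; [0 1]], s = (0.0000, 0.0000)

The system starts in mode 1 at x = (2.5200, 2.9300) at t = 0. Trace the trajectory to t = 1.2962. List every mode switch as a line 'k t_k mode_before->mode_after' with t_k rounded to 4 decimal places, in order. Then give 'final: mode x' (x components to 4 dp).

Mode 1: guard c·x = 0.5367 hit at Δt = 0.5697 (t = 0.5697), x⁻ = (3.1212, 2.5967) → reset → x⁺ = (2.8754, 2.5692), jump to mode 2
Mode 2: flow for 0.7265 to horizon, guard not reached → x = (1.2648, 2.5773)

1 0.5697 1->2
final: 2 1.2648 2.5773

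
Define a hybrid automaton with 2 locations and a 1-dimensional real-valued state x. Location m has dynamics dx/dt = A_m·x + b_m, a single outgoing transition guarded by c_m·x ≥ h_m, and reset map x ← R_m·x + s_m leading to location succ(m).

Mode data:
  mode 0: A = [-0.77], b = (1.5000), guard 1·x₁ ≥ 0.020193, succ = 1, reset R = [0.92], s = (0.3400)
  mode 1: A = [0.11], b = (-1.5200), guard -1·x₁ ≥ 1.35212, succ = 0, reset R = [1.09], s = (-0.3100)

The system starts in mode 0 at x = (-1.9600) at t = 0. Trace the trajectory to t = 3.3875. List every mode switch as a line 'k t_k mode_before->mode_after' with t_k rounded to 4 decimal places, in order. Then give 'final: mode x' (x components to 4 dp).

1 0.9177 0->1
2 2.0054 1->0
3 2.8632 0->1
final: 1 -0.4405

Mode 0: guard c·x = 0.0202 hit at Δt = 0.9177 (t = 0.9177), x⁻ = (0.0202) → reset → x⁺ = (0.3586), jump to mode 1
Mode 1: guard c·x = 1.3521 hit at Δt = 1.0877 (t = 2.0054), x⁻ = (-1.3521) → reset → x⁺ = (-1.7838), jump to mode 0
Mode 0: guard c·x = 0.0202 hit at Δt = 0.8578 (t = 2.8632), x⁻ = (0.0202) → reset → x⁺ = (0.3586), jump to mode 1
Mode 1: flow for 0.5243 to horizon, guard not reached → x = (-0.4405)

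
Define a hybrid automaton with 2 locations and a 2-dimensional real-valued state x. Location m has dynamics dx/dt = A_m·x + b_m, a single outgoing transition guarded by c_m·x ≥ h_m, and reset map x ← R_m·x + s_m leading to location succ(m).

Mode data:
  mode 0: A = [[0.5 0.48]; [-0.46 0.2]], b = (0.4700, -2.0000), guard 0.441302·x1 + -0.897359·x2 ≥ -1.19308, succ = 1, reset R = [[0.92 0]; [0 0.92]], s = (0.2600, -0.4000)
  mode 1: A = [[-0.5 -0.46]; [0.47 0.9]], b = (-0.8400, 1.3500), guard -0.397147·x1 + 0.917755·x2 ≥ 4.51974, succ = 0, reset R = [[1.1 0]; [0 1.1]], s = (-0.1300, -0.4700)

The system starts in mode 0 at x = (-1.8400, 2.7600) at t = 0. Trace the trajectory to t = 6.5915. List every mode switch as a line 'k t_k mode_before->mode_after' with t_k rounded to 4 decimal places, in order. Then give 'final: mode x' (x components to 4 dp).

Mode 0: guard c·x = -1.1931 hit at Δt = 1.5541 (t = 1.5541), x⁻ = (-0.4575, 1.1045) → reset → x⁺ = (-0.1609, 0.6162), jump to mode 1
Mode 1: guard c·x = 4.5197 hit at Δt = 1.2392 (t = 2.7933), x⁻ = (-1.8438, 4.1269) → reset → x⁺ = (-2.1582, 4.0696), jump to mode 0
Mode 0: guard c·x = -1.1931 hit at Δt = 1.9284 (t = 4.7217), x⁻ = (1.3318, 1.9845) → reset → x⁺ = (1.4852, 1.4257), jump to mode 1
Mode 1: guard c·x = 4.5197 hit at Δt = 0.7760 (t = 5.4976), x⁻ = (-0.4361, 4.7361) → reset → x⁺ = (-0.6097, 4.7397), jump to mode 0
Mode 0: flow for 1.0939 to horizon, guard not reached → x = (2.4999, 2.9909)

1 1.5541 0->1
2 2.7933 1->0
3 4.7217 0->1
4 5.4976 1->0
final: 0 2.4999 2.9909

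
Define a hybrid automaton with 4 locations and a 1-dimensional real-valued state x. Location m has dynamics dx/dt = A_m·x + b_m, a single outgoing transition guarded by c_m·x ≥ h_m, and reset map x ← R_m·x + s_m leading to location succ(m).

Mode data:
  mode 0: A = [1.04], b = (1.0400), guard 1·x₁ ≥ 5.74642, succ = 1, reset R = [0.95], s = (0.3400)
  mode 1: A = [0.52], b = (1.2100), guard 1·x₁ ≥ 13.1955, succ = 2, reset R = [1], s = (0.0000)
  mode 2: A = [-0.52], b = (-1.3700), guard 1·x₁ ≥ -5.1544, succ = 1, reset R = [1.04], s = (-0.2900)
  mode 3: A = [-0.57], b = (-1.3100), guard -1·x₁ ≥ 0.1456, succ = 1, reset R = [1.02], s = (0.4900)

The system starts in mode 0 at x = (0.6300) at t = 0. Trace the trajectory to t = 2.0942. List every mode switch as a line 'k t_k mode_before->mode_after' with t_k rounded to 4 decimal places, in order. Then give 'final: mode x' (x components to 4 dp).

Mode 0: guard c·x = 5.7464 hit at Δt = 1.3658 (t = 1.3658), x⁻ = (5.7464) → reset → x⁺ = (5.7991), jump to mode 1
Mode 1: flow for 0.7284 to horizon, guard not reached → x = (9.5410)

1 1.3658 0->1
final: 1 9.5410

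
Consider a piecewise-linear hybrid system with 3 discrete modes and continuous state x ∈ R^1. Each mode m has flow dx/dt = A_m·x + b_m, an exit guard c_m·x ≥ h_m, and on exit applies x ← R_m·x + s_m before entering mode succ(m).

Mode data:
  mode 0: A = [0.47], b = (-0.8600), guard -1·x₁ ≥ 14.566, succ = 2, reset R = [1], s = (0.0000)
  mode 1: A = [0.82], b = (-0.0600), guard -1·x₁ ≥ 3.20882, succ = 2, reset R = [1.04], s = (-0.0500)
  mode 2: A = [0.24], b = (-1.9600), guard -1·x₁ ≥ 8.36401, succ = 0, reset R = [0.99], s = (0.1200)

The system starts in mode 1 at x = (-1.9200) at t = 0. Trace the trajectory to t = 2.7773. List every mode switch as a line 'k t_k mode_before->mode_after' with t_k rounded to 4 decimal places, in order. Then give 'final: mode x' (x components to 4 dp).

Mode 1: guard c·x = 3.2088 hit at Δt = 0.6082 (t = 0.6082), x⁻ = (-3.2088) → reset → x⁺ = (-3.3872), jump to mode 2
Mode 2: guard c·x = 8.3640 hit at Δt = 1.4925 (t = 2.1007), x⁻ = (-8.3640) → reset → x⁺ = (-8.1604), jump to mode 0
Mode 0: flow for 0.6766 to horizon, guard not reached → x = (-11.9005)

1 0.6082 1->2
2 2.1007 2->0
final: 0 -11.9005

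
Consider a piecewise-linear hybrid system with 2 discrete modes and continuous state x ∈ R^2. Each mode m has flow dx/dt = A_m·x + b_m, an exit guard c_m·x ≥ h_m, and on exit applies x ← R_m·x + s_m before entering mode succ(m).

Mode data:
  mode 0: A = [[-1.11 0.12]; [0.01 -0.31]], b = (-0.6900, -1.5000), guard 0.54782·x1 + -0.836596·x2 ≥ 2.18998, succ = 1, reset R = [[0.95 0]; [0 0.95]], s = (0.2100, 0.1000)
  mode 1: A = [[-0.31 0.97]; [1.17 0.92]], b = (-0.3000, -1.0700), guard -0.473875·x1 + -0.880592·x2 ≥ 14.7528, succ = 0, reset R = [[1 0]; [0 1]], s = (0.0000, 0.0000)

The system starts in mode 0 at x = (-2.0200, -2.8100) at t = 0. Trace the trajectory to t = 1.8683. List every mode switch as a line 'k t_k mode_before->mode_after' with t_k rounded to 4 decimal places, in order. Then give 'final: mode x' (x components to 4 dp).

1 1.1666 0->1
final: 1 -4.6486 -9.7780

Mode 0: guard c·x = 2.1900 hit at Δt = 1.1666 (t = 1.1666), x⁻ = (-1.2567, -3.4406) → reset → x⁺ = (-0.9838, -3.1686), jump to mode 1
Mode 1: flow for 0.7017 to horizon, guard not reached → x = (-4.6486, -9.7780)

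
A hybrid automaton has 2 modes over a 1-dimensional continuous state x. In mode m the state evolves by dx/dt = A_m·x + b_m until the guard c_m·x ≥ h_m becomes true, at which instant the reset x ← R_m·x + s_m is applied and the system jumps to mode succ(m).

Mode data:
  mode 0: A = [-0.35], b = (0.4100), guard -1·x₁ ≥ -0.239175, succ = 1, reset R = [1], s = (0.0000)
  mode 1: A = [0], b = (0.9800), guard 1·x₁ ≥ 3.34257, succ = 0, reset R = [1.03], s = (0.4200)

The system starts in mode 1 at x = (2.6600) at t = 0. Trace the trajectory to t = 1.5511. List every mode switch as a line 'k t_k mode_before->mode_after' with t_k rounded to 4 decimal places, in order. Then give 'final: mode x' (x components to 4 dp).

1 0.6965 1->0
final: 0 3.1671

Mode 1: guard c·x = 3.3426 hit at Δt = 0.6965 (t = 0.6965), x⁻ = (3.3426) → reset → x⁺ = (3.8628), jump to mode 0
Mode 0: flow for 0.8546 to horizon, guard not reached → x = (3.1671)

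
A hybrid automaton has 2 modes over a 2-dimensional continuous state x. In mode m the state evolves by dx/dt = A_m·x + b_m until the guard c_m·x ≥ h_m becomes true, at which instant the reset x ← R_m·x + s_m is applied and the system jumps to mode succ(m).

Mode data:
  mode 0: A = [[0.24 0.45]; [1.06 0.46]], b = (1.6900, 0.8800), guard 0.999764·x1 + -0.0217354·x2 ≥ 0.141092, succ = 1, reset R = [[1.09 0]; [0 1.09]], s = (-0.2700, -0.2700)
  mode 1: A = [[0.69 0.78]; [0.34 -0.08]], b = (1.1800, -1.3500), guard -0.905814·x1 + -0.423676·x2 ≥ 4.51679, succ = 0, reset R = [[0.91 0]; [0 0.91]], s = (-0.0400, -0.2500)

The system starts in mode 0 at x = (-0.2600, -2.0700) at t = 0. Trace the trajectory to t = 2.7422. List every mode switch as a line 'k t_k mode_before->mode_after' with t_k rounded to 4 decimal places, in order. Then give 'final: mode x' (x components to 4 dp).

Mode 0: guard c·x = 0.1411 hit at Δt = 0.4982 (t = 0.4982), x⁻ = (0.0941, -2.1647) → reset → x⁺ = (-0.1675, -2.6295), jump to mode 1
Mode 1: guard c·x = 4.5168 hit at Δt = 1.1771 (t = 1.6753), x⁻ = (-2.9334, -4.3895) → reset → x⁺ = (-2.7094, -4.2444), jump to mode 0
Mode 0: flow for 1.0669 to horizon, guard not reached → x = (-5.2441, -10.9223)

1 0.4982 0->1
2 1.6753 1->0
final: 0 -5.2441 -10.9223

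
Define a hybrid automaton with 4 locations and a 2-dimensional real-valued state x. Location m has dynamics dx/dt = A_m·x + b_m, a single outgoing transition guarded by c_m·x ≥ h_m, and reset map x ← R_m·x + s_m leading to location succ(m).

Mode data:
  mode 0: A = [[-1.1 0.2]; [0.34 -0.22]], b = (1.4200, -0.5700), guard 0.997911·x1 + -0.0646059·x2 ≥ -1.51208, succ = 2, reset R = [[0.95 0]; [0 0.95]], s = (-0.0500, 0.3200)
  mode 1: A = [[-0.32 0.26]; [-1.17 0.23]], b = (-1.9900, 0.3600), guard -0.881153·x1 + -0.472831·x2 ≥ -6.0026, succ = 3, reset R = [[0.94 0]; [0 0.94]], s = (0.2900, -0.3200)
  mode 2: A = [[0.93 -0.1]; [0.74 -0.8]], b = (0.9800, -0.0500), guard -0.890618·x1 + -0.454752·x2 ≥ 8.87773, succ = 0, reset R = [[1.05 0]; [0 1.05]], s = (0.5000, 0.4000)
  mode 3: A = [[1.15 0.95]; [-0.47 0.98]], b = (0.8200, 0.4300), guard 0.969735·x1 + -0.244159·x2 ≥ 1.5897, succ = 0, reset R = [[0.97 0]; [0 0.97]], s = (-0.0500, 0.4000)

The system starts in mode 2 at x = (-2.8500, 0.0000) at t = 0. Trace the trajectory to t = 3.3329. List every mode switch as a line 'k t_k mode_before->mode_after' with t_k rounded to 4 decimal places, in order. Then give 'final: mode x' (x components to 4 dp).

1 1.5379 2->0
2 2.7242 0->2
final: 2 -2.0266 -3.2286

Mode 2: guard c·x = 8.8777 hit at Δt = 1.5379 (t = 1.5379), x⁻ = (-8.1243, -3.6110) → reset → x⁺ = (-8.0305, -3.3916), jump to mode 0
Mode 0: guard c·x = -1.5121 hit at Δt = 1.1863 (t = 2.7242), x⁻ = (-1.8175, -4.6683) → reset → x⁺ = (-1.7766, -4.1149), jump to mode 2
Mode 2: flow for 0.6087 to horizon, guard not reached → x = (-2.0266, -3.2286)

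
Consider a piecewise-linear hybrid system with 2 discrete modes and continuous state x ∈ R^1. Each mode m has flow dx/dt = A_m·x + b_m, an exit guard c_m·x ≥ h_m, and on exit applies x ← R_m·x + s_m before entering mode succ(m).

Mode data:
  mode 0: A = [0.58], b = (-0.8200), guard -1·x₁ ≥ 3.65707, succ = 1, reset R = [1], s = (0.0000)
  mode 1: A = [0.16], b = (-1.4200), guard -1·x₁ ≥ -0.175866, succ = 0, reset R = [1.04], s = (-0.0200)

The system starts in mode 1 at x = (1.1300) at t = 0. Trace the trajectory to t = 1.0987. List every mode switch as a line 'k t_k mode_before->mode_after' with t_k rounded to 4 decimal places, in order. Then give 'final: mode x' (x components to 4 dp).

1 0.7261 1->0
final: 0 -0.1389

Mode 1: guard c·x = -0.1759 hit at Δt = 0.7261 (t = 0.7261), x⁻ = (0.1759) → reset → x⁺ = (0.1629), jump to mode 0
Mode 0: flow for 0.3726 to horizon, guard not reached → x = (-0.1389)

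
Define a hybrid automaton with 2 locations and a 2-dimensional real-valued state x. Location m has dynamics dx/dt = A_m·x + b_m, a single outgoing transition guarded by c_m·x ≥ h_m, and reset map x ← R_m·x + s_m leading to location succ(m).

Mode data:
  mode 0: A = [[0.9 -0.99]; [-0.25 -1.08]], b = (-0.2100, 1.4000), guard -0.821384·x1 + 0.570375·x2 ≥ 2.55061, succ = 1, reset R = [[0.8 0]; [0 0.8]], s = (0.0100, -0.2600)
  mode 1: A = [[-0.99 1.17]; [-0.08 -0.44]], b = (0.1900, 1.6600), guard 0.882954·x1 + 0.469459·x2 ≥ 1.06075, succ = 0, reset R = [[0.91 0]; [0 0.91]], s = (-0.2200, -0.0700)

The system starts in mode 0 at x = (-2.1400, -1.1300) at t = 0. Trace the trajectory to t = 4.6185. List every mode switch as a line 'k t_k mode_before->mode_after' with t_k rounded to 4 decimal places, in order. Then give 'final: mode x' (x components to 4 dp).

Mode 0: guard c·x = 2.5506 hit at Δt = 0.4637 (t = 0.4637), x⁻ = (-3.0639, 0.0596) → reset → x⁺ = (-2.4411, -0.2123), jump to mode 1
Mode 1: guard c·x = 1.0608 hit at Δt = 1.3217 (t = 1.7854), x⁻ = (0.3440, 1.6124) → reset → x⁺ = (0.0931, 1.3973), jump to mode 0
Mode 0: guard c·x = 2.5506 hit at Δt = 0.9211 (t = 2.7065), x⁻ = (-2.0764, 1.4816) → reset → x⁺ = (-1.6511, 0.9253), jump to mode 1
Mode 1: guard c·x = 1.0608 hit at Δt = 0.7781 (t = 3.4846), x⁻ = (0.2540, 1.7818) → reset → x⁺ = (0.0112, 1.5514), jump to mode 0
Mode 0: guard c·x = 2.5506 hit at Δt = 0.8160 (t = 4.3007), x⁻ = (-2.0341, 1.5425) → reset → x⁺ = (-1.6173, 0.9740), jump to mode 1
Mode 1: flow for 0.3178 to horizon, guard not reached → x = (-0.7502, 1.3668)

1 0.4637 0->1
2 1.7854 1->0
3 2.7065 0->1
4 3.4846 1->0
5 4.3007 0->1
final: 1 -0.7502 1.3668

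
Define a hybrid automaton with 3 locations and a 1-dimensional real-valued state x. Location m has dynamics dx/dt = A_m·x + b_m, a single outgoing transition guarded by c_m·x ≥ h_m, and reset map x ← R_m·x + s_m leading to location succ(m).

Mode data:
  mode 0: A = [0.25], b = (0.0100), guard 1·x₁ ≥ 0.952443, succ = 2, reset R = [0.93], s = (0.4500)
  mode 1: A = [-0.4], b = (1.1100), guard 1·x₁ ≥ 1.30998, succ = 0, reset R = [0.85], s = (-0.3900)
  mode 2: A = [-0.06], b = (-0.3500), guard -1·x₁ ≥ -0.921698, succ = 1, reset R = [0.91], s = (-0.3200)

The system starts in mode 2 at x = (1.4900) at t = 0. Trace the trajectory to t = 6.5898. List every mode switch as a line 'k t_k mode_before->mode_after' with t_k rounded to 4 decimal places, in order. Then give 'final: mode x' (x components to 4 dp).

Mode 2: guard c·x = -0.9217 hit at Δt = 1.3463 (t = 1.3463), x⁻ = (0.9217) → reset → x⁺ = (0.5187), jump to mode 1
Mode 1: guard c·x = 1.3100 hit at Δt = 1.0796 (t = 2.4259), x⁻ = (1.3100) → reset → x⁺ = (0.7235), jump to mode 0
Mode 0: guard c·x = 0.9524 hit at Δt = 1.0491 (t = 3.4750), x⁻ = (0.9524) → reset → x⁺ = (1.3358), jump to mode 2
Mode 2: guard c·x = -0.9217 hit at Δt = 0.9916 (t = 4.4666), x⁻ = (0.9217) → reset → x⁺ = (0.5187), jump to mode 1
Mode 1: guard c·x = 1.3100 hit at Δt = 1.0796 (t = 5.5462), x⁻ = (1.3100) → reset → x⁺ = (0.7235), jump to mode 0
Mode 0: flow for 1.0436 to horizon, guard not reached → x = (0.9511)

1 1.3463 2->1
2 2.4259 1->0
3 3.4750 0->2
4 4.4666 2->1
5 5.5462 1->0
final: 0 0.9511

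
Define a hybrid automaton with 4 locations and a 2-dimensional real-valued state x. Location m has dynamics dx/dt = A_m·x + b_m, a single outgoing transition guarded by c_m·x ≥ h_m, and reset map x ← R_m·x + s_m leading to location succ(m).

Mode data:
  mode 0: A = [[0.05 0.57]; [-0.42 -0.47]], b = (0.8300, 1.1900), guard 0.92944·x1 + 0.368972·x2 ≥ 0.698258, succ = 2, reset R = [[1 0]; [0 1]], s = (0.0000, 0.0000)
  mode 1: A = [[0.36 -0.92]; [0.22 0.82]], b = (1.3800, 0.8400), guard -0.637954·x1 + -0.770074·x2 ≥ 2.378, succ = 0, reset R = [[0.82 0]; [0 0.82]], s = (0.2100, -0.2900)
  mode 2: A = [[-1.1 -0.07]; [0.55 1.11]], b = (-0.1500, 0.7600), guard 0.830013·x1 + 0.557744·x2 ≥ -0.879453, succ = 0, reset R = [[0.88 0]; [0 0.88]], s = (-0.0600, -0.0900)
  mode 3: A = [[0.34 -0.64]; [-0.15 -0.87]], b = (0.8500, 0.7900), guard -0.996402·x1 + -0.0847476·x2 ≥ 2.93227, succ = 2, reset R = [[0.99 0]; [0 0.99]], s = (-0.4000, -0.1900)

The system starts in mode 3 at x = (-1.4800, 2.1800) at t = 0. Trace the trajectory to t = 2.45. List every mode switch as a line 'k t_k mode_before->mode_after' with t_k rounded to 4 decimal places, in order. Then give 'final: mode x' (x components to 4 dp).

1 1.5169 3->2
2 1.9501 2->0
final: 0 -1.1528 1.9641

Mode 3: guard c·x = 2.9323 hit at Δt = 1.5169 (t = 1.5169), x⁻ = (-3.0751, 1.5546) → reset → x⁺ = (-3.4443, 1.3491), jump to mode 2
Mode 2: guard c·x = -0.8795 hit at Δt = 0.4332 (t = 1.9501), x⁻ = (-2.2271, 1.7374) → reset → x⁺ = (-2.0198, 1.4389), jump to mode 0
Mode 0: flow for 0.4999 to horizon, guard not reached → x = (-1.1528, 1.9641)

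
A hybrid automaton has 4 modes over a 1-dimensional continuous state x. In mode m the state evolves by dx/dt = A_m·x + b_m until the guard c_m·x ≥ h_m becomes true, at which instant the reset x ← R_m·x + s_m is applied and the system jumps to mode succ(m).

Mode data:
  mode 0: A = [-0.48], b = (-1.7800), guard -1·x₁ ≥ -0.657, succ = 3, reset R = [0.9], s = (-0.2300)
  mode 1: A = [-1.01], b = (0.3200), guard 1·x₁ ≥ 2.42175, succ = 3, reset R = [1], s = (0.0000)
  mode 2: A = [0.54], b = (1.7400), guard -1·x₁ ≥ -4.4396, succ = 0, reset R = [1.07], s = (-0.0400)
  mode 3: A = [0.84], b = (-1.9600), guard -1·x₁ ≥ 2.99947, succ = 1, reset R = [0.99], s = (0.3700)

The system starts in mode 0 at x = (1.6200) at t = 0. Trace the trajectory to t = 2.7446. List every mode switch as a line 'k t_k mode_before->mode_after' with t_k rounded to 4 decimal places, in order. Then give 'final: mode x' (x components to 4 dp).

Mode 0: guard c·x = -0.6570 hit at Δt = 0.4153 (t = 0.4153), x⁻ = (0.6570) → reset → x⁺ = (0.3613), jump to mode 3
Mode 3: guard c·x = 2.9995 hit at Δt = 1.1843 (t = 1.5996), x⁻ = (-2.9995) → reset → x⁺ = (-2.5995), jump to mode 1
Mode 1: flow for 1.1450 to horizon, guard not reached → x = (-0.6006)

1 0.4153 0->3
2 1.5996 3->1
final: 1 -0.6006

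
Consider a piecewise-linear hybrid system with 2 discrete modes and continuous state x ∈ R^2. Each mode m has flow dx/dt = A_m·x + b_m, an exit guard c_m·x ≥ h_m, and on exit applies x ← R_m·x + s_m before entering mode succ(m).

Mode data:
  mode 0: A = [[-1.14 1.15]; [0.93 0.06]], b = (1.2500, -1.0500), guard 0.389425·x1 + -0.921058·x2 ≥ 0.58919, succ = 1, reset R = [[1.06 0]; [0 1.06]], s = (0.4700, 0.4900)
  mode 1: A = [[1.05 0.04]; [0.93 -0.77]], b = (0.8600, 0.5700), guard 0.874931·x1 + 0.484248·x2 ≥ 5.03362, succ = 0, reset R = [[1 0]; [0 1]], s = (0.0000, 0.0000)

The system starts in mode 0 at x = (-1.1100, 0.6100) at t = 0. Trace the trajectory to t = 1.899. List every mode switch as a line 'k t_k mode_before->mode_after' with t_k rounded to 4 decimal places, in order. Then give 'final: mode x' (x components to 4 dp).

Mode 0: guard c·x = 0.5892 hit at Δt = 0.9076 (t = 0.9076), x⁻ = (0.2169, -0.5480) → reset → x⁺ = (0.6999, -0.0909), jump to mode 1
Mode 1: flow for 0.9914 to horizon, guard not reached → x = (3.5203, 1.6690)

1 0.9076 0->1
final: 1 3.5203 1.6690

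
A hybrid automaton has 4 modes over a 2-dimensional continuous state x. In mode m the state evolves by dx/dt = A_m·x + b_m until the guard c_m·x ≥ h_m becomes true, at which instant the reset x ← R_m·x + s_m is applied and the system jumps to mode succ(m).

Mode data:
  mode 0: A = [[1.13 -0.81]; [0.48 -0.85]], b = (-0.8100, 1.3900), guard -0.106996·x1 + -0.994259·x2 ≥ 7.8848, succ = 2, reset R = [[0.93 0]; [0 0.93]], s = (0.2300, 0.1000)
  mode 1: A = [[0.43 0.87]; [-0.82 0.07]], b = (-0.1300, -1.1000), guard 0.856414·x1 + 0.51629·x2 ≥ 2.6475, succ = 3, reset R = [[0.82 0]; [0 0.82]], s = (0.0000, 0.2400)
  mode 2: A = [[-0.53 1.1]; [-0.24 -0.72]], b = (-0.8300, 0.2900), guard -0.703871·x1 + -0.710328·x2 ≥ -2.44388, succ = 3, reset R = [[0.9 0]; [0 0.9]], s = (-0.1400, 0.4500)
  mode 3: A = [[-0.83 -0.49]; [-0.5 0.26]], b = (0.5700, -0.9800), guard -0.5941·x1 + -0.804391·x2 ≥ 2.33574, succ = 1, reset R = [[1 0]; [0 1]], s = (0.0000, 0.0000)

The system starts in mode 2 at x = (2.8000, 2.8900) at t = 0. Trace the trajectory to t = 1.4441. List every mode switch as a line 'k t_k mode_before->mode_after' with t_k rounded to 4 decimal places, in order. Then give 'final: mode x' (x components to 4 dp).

Mode 2: guard c·x = -2.4439 hit at Δt = 1.1121 (t = 1.1121), x⁻ = (2.4516, 1.0112) → reset → x⁺ = (2.0665, 1.3600), jump to mode 3
Mode 3: flow for 0.3320 to horizon, guard not reached → x = (1.5806, 0.8292)

1 1.1121 2->3
final: 3 1.5806 0.8292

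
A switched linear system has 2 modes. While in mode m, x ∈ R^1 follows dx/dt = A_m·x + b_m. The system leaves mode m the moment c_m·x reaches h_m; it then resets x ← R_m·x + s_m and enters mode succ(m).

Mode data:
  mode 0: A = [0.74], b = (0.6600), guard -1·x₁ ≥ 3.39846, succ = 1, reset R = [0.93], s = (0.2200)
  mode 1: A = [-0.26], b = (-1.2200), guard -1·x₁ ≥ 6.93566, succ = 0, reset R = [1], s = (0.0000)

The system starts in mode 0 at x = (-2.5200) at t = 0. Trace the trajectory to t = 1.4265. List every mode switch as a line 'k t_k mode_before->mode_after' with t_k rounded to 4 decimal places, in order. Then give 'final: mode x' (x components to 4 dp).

Mode 0: guard c·x = 3.3985 hit at Δt = 0.5831 (t = 0.5831), x⁻ = (-3.3985) → reset → x⁺ = (-2.9406), jump to mode 1
Mode 1: flow for 0.8434 to horizon, guard not reached → x = (-3.2855)

1 0.5831 0->1
final: 1 -3.2855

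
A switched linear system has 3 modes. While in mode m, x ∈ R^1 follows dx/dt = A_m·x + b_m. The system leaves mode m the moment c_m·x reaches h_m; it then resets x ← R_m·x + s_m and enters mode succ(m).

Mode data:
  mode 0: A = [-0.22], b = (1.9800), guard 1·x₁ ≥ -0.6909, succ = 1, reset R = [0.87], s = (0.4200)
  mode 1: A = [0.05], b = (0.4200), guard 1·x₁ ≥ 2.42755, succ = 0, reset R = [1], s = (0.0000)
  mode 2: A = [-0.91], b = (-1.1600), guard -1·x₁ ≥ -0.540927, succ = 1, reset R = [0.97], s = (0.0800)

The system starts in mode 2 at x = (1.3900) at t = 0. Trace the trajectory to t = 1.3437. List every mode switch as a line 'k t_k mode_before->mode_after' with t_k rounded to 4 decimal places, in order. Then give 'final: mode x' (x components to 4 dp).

Mode 2: guard c·x = -0.5409 hit at Δt = 0.4216 (t = 0.4216), x⁻ = (0.5409) → reset → x⁺ = (0.6047), jump to mode 1
Mode 1: flow for 0.9221 to horizon, guard not reached → x = (1.0296)

1 0.4216 2->1
final: 1 1.0296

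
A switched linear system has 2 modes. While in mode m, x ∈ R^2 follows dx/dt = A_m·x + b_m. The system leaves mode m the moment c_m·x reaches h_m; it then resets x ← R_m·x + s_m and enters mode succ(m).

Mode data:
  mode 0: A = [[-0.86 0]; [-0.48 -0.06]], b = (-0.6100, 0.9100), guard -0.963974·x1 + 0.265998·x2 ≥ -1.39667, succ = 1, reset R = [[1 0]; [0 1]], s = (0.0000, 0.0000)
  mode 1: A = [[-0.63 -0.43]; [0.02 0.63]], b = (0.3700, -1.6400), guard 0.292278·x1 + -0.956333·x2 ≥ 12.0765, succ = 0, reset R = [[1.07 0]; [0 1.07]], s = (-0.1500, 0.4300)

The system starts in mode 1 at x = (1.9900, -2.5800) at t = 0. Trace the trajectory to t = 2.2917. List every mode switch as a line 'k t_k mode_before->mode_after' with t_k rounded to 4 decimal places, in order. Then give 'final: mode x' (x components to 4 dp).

1 1.5900 1->0
final: 0 2.0059 -11.6193

Mode 1: guard c·x = 12.0765 hit at Δt = 1.5900 (t = 1.5900), x⁻ = (4.1171, -11.3697) → reset → x⁺ = (4.2552, -11.7355), jump to mode 0
Mode 0: flow for 0.7017 to horizon, guard not reached → x = (2.0059, -11.6193)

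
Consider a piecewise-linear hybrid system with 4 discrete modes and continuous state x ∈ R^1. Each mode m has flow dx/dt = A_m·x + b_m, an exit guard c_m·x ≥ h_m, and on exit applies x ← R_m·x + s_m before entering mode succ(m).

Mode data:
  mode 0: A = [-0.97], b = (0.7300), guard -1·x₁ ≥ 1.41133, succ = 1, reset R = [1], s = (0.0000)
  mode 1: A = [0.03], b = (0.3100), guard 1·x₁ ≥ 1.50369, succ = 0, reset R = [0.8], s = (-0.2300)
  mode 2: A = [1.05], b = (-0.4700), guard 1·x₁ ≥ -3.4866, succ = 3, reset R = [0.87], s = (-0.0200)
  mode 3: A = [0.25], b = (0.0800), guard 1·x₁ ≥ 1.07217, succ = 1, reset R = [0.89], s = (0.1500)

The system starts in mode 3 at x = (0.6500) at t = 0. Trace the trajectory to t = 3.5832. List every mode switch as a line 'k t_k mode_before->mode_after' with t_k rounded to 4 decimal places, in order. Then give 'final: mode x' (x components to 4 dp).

Mode 3: guard c·x = 1.0722 hit at Δt = 1.4453 (t = 1.4453), x⁻ = (1.0722) → reset → x⁺ = (1.1042), jump to mode 1
Mode 1: guard c·x = 1.5037 hit at Δt = 1.1443 (t = 2.5896), x⁻ = (1.5037) → reset → x⁺ = (0.9730), jump to mode 0
Mode 0: flow for 0.9936 to horizon, guard not reached → x = (0.8366)

1 1.4453 3->1
2 2.5896 1->0
final: 0 0.8366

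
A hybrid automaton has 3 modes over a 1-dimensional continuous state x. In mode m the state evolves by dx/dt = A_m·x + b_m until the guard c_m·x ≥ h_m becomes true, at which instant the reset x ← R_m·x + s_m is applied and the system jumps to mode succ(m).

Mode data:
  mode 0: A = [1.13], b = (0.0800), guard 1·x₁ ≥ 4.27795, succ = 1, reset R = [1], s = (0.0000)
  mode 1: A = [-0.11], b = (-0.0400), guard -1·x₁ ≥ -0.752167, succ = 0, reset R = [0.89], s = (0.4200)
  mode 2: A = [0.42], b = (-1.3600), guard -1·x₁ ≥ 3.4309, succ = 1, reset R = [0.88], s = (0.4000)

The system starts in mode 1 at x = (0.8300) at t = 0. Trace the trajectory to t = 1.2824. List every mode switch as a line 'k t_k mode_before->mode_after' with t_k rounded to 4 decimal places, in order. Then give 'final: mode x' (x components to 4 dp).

1 0.6130 1->0
final: 0 2.4012

Mode 1: guard c·x = -0.7522 hit at Δt = 0.6130 (t = 0.6130), x⁻ = (0.7522) → reset → x⁺ = (1.0894), jump to mode 0
Mode 0: flow for 0.6694 to horizon, guard not reached → x = (2.4012)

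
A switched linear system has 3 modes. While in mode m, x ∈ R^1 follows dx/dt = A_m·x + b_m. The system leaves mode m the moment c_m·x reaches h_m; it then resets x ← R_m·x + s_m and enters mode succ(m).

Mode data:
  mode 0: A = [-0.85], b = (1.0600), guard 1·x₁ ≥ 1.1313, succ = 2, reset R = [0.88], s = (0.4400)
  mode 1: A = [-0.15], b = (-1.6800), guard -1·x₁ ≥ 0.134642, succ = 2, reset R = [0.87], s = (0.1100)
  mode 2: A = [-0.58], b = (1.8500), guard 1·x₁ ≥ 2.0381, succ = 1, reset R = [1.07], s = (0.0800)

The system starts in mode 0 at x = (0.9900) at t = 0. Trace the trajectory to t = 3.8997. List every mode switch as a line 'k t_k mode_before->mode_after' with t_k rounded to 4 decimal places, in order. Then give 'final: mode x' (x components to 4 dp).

1 0.9386 0->2
2 1.6642 2->1
3 2.9706 1->2
final: 2 1.3247

Mode 0: guard c·x = 1.1313 hit at Δt = 0.9386 (t = 0.9386), x⁻ = (1.1313) → reset → x⁺ = (1.4355), jump to mode 2
Mode 2: guard c·x = 2.0381 hit at Δt = 0.7256 (t = 1.6642), x⁻ = (2.0381) → reset → x⁺ = (2.2608), jump to mode 1
Mode 1: guard c·x = 0.1346 hit at Δt = 1.3064 (t = 2.9706), x⁻ = (-0.1346) → reset → x⁺ = (-0.0071), jump to mode 2
Mode 2: flow for 0.9291 to horizon, guard not reached → x = (1.3247)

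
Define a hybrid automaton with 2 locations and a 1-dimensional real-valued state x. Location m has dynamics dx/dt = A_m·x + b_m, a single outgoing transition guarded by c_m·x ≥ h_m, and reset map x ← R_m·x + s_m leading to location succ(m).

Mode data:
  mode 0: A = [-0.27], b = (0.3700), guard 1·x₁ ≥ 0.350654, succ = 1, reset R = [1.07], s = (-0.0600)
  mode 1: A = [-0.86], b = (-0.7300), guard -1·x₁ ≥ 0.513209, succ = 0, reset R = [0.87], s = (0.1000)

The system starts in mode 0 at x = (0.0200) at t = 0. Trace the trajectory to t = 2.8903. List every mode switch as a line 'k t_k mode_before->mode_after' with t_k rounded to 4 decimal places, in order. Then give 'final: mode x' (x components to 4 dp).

Mode 0: guard c·x = 0.3507 hit at Δt = 1.0402 (t = 1.0402), x⁻ = (0.3507) → reset → x⁺ = (0.3152), jump to mode 1
Mode 1: guard c·x = 0.5132 hit at Δt = 1.4461 (t = 2.4863), x⁻ = (-0.5132) → reset → x⁺ = (-0.3465), jump to mode 0
Mode 0: flow for 0.4040 to horizon, guard not reached → x = (-0.1691)

1 1.0402 0->1
2 2.4863 1->0
final: 0 -0.1691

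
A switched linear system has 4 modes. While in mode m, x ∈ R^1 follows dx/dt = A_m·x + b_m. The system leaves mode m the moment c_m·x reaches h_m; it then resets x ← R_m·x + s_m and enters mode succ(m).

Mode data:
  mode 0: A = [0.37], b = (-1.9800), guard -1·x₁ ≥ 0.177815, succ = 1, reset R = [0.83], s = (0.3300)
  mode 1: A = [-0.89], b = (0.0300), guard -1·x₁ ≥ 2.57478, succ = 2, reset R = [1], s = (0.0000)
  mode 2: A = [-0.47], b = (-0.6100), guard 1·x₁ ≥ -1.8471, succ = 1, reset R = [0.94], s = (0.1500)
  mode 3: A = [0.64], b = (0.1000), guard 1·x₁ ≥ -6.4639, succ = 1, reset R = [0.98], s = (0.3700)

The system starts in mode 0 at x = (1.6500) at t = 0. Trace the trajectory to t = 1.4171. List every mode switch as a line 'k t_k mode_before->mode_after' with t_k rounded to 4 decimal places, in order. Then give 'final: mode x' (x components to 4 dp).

1 1.0847 0->1
final: 1 0.1443

Mode 0: guard c·x = 0.1778 hit at Δt = 1.0847 (t = 1.0847), x⁻ = (-0.1778) → reset → x⁺ = (0.1824), jump to mode 1
Mode 1: flow for 0.3324 to horizon, guard not reached → x = (0.1443)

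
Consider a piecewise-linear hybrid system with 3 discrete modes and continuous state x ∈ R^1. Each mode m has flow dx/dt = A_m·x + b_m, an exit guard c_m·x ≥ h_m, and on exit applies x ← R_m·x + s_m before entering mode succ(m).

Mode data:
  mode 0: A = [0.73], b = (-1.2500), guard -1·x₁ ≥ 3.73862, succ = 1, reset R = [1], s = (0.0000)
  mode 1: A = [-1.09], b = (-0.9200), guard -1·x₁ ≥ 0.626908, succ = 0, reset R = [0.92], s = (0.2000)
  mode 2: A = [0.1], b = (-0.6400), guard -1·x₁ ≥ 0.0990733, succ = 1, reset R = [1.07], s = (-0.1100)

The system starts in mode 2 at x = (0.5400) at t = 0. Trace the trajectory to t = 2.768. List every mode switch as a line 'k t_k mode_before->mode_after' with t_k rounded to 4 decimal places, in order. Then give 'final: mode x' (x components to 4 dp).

1 1.0351 2->1
2 2.0095 1->0
final: 0 -1.9220

Mode 2: guard c·x = 0.0991 hit at Δt = 1.0351 (t = 1.0351), x⁻ = (-0.0991) → reset → x⁺ = (-0.2160), jump to mode 1
Mode 1: guard c·x = 0.6269 hit at Δt = 0.9744 (t = 2.0095), x⁻ = (-0.6269) → reset → x⁺ = (-0.3768), jump to mode 0
Mode 0: flow for 0.7585 to horizon, guard not reached → x = (-1.9220)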